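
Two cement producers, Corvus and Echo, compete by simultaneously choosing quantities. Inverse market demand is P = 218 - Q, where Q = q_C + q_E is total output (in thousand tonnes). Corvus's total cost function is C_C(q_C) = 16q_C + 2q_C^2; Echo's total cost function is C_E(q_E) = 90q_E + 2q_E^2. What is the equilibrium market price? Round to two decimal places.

Corvus's profit: π_C = (218 - Q)q_C - (16q_C + 2q_C²). Setting ∂π_C/∂q_C = 0: 202 - 6q_C - (q_E) = 0.
Echo's profit: π_E = (218 - Q)q_E - (90q_E + 2q_E²). Setting ∂π_E/∂q_E = 0: 128 - 6q_E - (q_C) = 0.
So q_C = (202 - q_E)/6 and q_E = (128 - q_C)/6.
Solving the pair: q_C = 1084/35, q_E = 566/35.
Total output Q = 330/7, so price P = 218 - 330/7 = 1196/7.

170.86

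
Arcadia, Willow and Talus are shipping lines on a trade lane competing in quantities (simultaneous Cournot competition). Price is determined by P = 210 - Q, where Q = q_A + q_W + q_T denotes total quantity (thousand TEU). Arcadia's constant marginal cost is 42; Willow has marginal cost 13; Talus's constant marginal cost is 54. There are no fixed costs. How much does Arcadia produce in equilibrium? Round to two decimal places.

Arcadia's profit: π_A = (210 - Q)q_A - (42q_A). Setting ∂π_A/∂q_A = 0: 168 - 2q_A - (q_W + q_T) = 0.
Willow's profit: π_W = (210 - Q)q_W - (13q_W). Setting ∂π_W/∂q_W = 0: 197 - 2q_W - (q_A + q_T) = 0.
Talus's profit: π_T = (210 - Q)q_T - (54q_T). Setting ∂π_T/∂q_T = 0: 156 - 2q_T - (q_A + q_W) = 0.
Adding the 3 conditions: 521 − 2Q − 2Q = 0, i.e. Q = 521/4.
Back-substituting: q_A = (168 − 521/4) = 151/4, q_W = (197 − 521/4) = 267/4, q_T = (156 − 521/4) = 103/4.

37.75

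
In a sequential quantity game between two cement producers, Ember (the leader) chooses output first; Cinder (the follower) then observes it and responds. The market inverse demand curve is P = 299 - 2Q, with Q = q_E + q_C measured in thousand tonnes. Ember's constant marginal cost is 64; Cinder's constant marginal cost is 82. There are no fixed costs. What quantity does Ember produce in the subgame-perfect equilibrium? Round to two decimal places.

63.25

The follower Cinder best-responds to any q_E: π_C = (299 - 2Q)q_C - 82q_C.
Follower FOC: 217 - 2q_E - 4q_C = 0, so q_C(q_E) = (217 - 2q_E)/4.
Ember substitutes q_C(q_E) into its own profit: π_E = q_E(299 - 2q_E - (217 - 2q_E)/2) - 64q_E = (381/2 - q_E)q_E - 64q_E.
Leader FOC: 253/2 - 2q_E = 0, so q_E = 253/4.
Then q_C = (217 - 2·(253/4))/4 = 181/8.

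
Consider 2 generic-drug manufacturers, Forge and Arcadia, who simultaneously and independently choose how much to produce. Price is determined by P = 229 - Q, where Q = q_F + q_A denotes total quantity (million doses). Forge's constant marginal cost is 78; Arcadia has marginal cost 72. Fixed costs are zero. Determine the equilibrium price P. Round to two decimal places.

126.33

Forge's profit: π_F = (229 - Q)q_F - (78q_F). Setting ∂π_F/∂q_F = 0: 151 - 2q_F - (q_A) = 0.
Arcadia's first-order condition: 157 - 2q_A - (q_F) = 0.
So q_F = (151 - q_A)/2 and q_A = (157 - q_F)/2.
Solving the pair: q_F = 145/3, q_A = 163/3.
Total output Q = 308/3, so price P = 229 - 308/3 = 379/3.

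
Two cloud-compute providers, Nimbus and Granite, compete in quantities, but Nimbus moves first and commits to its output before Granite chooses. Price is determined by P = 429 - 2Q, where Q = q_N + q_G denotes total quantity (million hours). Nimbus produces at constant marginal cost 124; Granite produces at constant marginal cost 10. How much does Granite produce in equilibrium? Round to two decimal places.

80.88

The follower Granite best-responds to any q_N: π_G = (429 - 2Q)q_G - 10q_G.
∂π_G/∂q_G = 419 - 2q_N - 4q_G = 0 gives the reaction function q_G = (419 - 2q_N)/4.
The leader anticipates this reaction. Substituting into P = 429 - 2Q gives P = 439/2 - q_N, so π_N = (439/2 - q_N)q_N - 124q_N.
Leader FOC: 191/2 - 2q_N = 0, so q_N = 191/4.
Then q_G = (419 - 2·(191/4))/4 = 647/8.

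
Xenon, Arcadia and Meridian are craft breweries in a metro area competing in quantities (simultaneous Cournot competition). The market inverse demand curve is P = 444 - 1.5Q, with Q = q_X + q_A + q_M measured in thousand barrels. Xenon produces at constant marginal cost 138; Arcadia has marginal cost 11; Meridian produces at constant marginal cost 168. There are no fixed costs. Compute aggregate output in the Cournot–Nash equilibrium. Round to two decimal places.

Xenon's profit: π_X = (444 - 1.5Q)q_X - (138q_X). Setting ∂π_X/∂q_X = 0: 306 - 3q_X - (3/2)(q_A + q_M) = 0.
Arcadia's profit: π_A = (444 - 1.5Q)q_A - (11q_A). Setting ∂π_A/∂q_A = 0: 433 - 3q_A - (3/2)(q_X + q_M) = 0.
Meridian's profit: π_M = (444 - 1.5Q)q_M - (168q_M). Setting ∂π_M/∂q_M = 0: 276 - 3q_M - (3/2)(q_X + q_A) = 0.
Summing all 3 equations gives 1015 − 6Q = 0, hence Q = 1015/6.
Back-substituting: q_X = (306 − 1015/4)/(3/2) = 209/6, q_A = (433 − 1015/4)/(3/2) = 239/2, q_M = (276 − 1015/4)/(3/2) = 89/6.
Total output Q = 209/6 + 239/2 + 89/6 = 1015/6.

169.17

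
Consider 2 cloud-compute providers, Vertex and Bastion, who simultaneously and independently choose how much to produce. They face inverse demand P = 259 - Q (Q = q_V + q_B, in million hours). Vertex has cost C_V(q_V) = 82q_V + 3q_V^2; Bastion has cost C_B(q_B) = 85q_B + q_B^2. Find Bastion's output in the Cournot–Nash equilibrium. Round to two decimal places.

Vertex's profit: π_V = (259 - Q)q_V - (82q_V + 3q_V²). Setting ∂π_V/∂q_V = 0: 177 - 8q_V - (q_B) = 0.
Bastion's first-order condition: 174 - 4q_B - (q_V) = 0.
Best responses: q_V = (177 - q_B)/8, q_B = (174 - q_V)/4.
Substituting one into the other gives q_V = 534/31 and q_B = 1215/31.

39.19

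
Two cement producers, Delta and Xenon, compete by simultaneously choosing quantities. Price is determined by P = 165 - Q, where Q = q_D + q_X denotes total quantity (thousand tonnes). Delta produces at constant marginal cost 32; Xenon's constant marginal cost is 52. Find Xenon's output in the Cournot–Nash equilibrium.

31

Delta's profit: π_D = (165 - Q)q_D - (32q_D). Setting ∂π_D/∂q_D = 0: 133 - 2q_D - (q_X) = 0.
Xenon's profit: π_X = (165 - Q)q_X - (52q_X). Setting ∂π_X/∂q_X = 0: 113 - 2q_X - (q_D) = 0.
Best responses: q_D = (133 - q_X)/2, q_X = (113 - q_D)/2.
Substituting one into the other gives q_D = 51 and q_X = 31.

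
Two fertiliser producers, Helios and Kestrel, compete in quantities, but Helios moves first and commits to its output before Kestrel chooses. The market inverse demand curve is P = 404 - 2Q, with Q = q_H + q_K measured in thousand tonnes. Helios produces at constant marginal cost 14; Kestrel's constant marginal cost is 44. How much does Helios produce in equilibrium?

105

Solve by backward induction. Given q_H, the follower Kestrel maximises π_K = (404 - 2q_H - 2q_K)q_K - 44q_K.
∂π_K/∂q_K = 360 - 2q_H - 4q_K = 0 gives the reaction function q_K = (360 - 2q_H)/4.
Helios substitutes q_K(q_H) into its own profit: π_H = q_H(404 - 2q_H - (360 - 2q_H)/2) - 14q_H = (224 - q_H)q_H - 14q_H.
Maximising: ∂π_H/∂q_H = 210 - 2q_H = 0, giving q_H = 105.
Then q_K = (360 - 2·105)/4 = 75/2.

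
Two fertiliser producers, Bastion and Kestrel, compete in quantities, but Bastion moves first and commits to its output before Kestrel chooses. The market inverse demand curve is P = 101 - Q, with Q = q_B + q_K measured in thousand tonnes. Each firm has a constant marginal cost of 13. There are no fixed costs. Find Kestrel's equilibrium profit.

Solve by backward induction. Given q_B, the follower Kestrel maximises π_K = (101 - q_B - q_K)q_K - 13q_K.
Follower FOC: 88 - q_B - 2q_K = 0, so q_K(q_B) = (88 - q_B)/2.
Bastion substitutes q_K(q_B) into its own profit: π_B = q_B(101 - q_B - (88 - q_B)/2) - 13q_B = (57 - (1/2)q_B)q_B - 13q_B.
Maximising: ∂π_B/∂q_B = 44 - q_B = 0, giving q_B = 44.
Then q_K = (88 - 44)/2 = 22.
Price P = 101 - 66 = 35.
Kestrel's profit: (35 - 13)·22 = 484.

484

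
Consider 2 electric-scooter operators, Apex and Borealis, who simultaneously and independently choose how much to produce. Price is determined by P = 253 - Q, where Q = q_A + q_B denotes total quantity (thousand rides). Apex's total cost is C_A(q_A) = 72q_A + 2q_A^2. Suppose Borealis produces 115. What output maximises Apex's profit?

With the rival's output fixed at 115, Apex's profit is π_A = (253 - 115 - q_A)q_A - (72q_A + 2q_A²) = (138 - q_A)q_A - (72q_A + 2q_A²).
∂π_A/∂q_A = 66 - 6q_A = 0, so q_A = 11.

11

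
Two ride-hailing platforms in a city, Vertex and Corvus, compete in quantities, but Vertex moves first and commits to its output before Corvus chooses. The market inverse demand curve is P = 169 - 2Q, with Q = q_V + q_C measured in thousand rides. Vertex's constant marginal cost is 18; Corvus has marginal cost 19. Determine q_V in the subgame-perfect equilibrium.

38

Solve by backward induction. Given q_V, the follower Corvus maximises π_C = (169 - 2q_V - 2q_C)q_C - 19q_C.
Follower FOC: 150 - 2q_V - 4q_C = 0, so q_C(q_V) = (150 - 2q_V)/4.
Vertex substitutes q_C(q_V) into its own profit: π_V = q_V(169 - 2q_V - (150 - 2q_V)/2) - 18q_V = (94 - q_V)q_V - 18q_V.
Maximising: ∂π_V/∂q_V = 76 - 2q_V = 0, giving q_V = 38.
Then q_C = (150 - 2·38)/4 = 37/2.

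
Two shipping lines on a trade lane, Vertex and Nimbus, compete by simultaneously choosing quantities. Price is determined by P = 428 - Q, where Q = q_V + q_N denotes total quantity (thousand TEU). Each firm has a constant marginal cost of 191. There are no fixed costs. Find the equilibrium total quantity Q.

Each firm earns π_i = (428 - Q)q_i - 191q_i.
First-order condition (treating rivals' output as given): 237 - 2q_i - q_j = 0.
With identical firms every q_j equals q_i, so q_j = q_i and 237 = 3q_i, giving q_i = 79.
Total output Q = 79 + 79 = 158.

158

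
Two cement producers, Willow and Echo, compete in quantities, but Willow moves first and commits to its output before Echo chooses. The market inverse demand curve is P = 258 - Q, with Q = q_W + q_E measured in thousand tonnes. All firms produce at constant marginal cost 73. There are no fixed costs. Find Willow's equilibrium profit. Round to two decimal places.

Solve by backward induction. Given q_W, the follower Echo maximises π_E = (258 - q_W - q_E)q_E - 73q_E.
Follower FOC: 185 - q_W - 2q_E = 0, so q_E(q_W) = (185 - q_W)/2.
Willow substitutes q_E(q_W) into its own profit: π_W = q_W(258 - q_W - (185 - q_W)/2) - 73q_W = (331/2 - (1/2)q_W)q_W - 73q_W.
Leader FOC: 185/2 - q_W = 0, so q_W = 185/2.
Then q_E = (185 - 185/2)/2 = 185/4.
Price P = 258 - 555/4 = 477/4.
Willow's profit: (477/4 - 73)·(185/2) = 4278.1250.

4278.13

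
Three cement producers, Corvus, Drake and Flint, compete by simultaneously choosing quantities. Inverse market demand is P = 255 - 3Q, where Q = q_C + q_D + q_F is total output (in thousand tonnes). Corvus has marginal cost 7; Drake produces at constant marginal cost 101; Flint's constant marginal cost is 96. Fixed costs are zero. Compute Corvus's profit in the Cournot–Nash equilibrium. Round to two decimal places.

Corvus's profit: π_C = (255 - 3Q)q_C - (7q_C). Setting ∂π_C/∂q_C = 0: 248 - 6q_C - 3(q_D + q_F) = 0.
Drake's first-order condition: 154 - 6q_D - 3(q_C + q_F) = 0.
Flint's first-order condition: 159 - 6q_F - 3(q_C + q_D) = 0.
Adding the 3 conditions: 561 − 6Q − 6Q = 0, i.e. Q = 187/4.
Back-substituting: q_C = (248 − 561/4)/3 = 431/12, q_D = (154 − 561/4)/3 = 55/12, q_F = (159 − 561/4)/3 = 25/4.
Price P = 255 - 3·(187/4) = 459/4.
Corvus's profit: (459/4 - 7)·(431/12) = 3870.0208.

3870.02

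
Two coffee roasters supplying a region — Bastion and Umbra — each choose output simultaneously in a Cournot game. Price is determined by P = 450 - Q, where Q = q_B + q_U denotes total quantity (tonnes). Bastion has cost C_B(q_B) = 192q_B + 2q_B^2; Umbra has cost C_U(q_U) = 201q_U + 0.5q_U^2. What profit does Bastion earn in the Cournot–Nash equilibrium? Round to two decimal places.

Bastion's profit: π_B = (450 - Q)q_B - (192q_B + 2q_B²). Setting ∂π_B/∂q_B = 0: 258 - 6q_B - (q_U) = 0.
Umbra's first-order condition: 249 - 3q_U - (q_B) = 0.
Rearranging gives the reaction functions q_B = (258 - q_U)/6 and q_U = (249 - q_B)/3.
Substituting one into the other gives q_B = 525/17 and q_U = 1236/17.
Price P = 450 - 1761/17 = 346.4118.
Bastion's profit: 346.4118·(525/17) - 192·(525/17) - 2(525/17)² = 2861.1592.

2861.16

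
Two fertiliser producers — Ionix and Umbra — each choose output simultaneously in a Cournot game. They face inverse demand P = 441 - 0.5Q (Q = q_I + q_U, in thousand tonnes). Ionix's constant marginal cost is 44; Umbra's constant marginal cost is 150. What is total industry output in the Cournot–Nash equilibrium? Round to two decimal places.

Ionix's profit: π_I = (441 - 0.5Q)q_I - (44q_I). Setting ∂π_I/∂q_I = 0: 397 - q_I - (1/2)(q_U) = 0.
Umbra's profit: π_U = (441 - 0.5Q)q_U - (150q_U). Setting ∂π_U/∂q_U = 0: 291 - q_U - (1/2)(q_I) = 0.
So q_I = (397 - (1/2)q_U) and q_U = (291 - (1/2)q_I).
Substituting one into the other gives q_I = 1006/3 and q_U = 370/3.
Total output Q = 1006/3 + 370/3 = 1376/3.

458.67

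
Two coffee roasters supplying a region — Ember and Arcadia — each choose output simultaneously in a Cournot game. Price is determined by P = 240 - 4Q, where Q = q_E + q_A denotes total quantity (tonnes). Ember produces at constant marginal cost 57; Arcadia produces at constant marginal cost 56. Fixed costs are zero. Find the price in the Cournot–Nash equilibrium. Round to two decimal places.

Ember's profit: π_E = (240 - 4Q)q_E - (57q_E). Setting ∂π_E/∂q_E = 0: 183 - 8q_E - 4(q_A) = 0.
Arcadia's profit: π_A = (240 - 4Q)q_A - (56q_A). Setting ∂π_A/∂q_A = 0: 184 - 8q_A - 4(q_E) = 0.
Best responses: q_E = (183 - 4q_A)/8, q_A = (184 - 4q_E)/8.
Substituting one into the other gives q_E = 91/6 and q_A = 185/12.
Total output Q = 367/12, so price P = 240 - 4·(367/12) = 353/3.

117.67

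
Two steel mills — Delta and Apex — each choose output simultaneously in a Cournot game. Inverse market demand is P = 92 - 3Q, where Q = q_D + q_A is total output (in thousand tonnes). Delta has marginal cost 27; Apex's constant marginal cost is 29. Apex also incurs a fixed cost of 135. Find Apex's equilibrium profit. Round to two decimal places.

2.81

Delta's profit: π_D = (92 - 3Q)q_D - (27q_D). Setting ∂π_D/∂q_D = 0: 65 - 6q_D - 3(q_A) = 0.
Apex's profit: π_A = (92 - 3Q)q_A - (29q_A). Setting ∂π_A/∂q_A = 0: 63 - 6q_A - 3(q_D) = 0.
Best responses: q_D = (65 - 3q_A)/6, q_A = (63 - 3q_D)/6.
Substituting one into the other gives q_D = 67/9 and q_A = 61/9.
Price P = 92 - 3·(128/9) = 148/3.
Apex's profit: (148/3 - 29)·(61/9) - 135 = 76/27.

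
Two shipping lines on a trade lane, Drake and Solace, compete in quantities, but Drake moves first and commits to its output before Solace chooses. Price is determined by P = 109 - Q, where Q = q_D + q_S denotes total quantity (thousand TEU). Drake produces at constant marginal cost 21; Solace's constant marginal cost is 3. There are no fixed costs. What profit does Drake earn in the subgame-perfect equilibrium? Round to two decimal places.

The follower Solace best-responds to any q_D: π_S = (109 - Q)q_S - 3q_S.
Setting the follower's marginal profit to zero, 106 - q_D - 2q_S = 0, i.e. q_S = (106 - q_D)/2.
Drake substitutes q_S(q_D) into its own profit: π_D = q_D(109 - q_D - (106 - q_D)/2) - 21q_D = (56 - (1/2)q_D)q_D - 21q_D.
The leader's first-order condition 35 - q_D = 0 yields q_D = 35.
Then q_S = (106 - 35)/2 = 71/2.
Price P = 109 - 141/2 = 77/2.
Drake's profit: (77/2 - 21)·35 = 1225/2.

612.50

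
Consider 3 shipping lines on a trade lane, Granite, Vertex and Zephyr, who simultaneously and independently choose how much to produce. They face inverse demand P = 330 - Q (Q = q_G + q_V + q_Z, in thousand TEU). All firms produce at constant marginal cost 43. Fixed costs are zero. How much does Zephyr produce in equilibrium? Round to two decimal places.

71.75

A representative firm's profit is π_i = q_i(330 - Q) - 43q_i.
Setting ∂π_i/∂q_i = 0 with rivals' quantities fixed: 287 - 2q_i - Σ_{j≠i} q_j = 0.
By symmetry each firm produces the same amount; substituting Σ_{j≠i} q_j = 2q_i yields q_i = 287/4.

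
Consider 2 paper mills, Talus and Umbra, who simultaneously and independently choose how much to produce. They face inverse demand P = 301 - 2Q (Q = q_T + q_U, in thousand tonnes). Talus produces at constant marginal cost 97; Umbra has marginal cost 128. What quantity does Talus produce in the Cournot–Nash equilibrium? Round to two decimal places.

Talus's profit: π_T = (301 - 2Q)q_T - (97q_T). Setting ∂π_T/∂q_T = 0: 204 - 4q_T - 2(q_U) = 0.
Umbra's profit: π_U = (301 - 2Q)q_U - (128q_U). Setting ∂π_U/∂q_U = 0: 173 - 4q_U - 2(q_T) = 0.
Rearranging gives the reaction functions q_T = (204 - 2q_U)/4 and q_U = (173 - 2q_T)/4.
Solving the pair: q_T = 235/6, q_U = 71/3.

39.17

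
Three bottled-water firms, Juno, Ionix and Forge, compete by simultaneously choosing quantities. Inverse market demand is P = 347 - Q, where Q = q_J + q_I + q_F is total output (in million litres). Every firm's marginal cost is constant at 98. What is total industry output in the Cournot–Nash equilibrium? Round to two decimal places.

A representative firm's profit is π_i = q_i(347 - Q) - 98q_i.
Setting ∂π_i/∂q_i = 0 with rivals' quantities fixed: 249 - 2q_i - Σ_{j≠i} q_j = 0.
With identical firms every q_j equals q_i, so Σ_{j≠i} q_j = 2q_i and 249 = 4q_i, giving q_i = 249/4.
Total output Q = 249/4 + 249/4 + 249/4 = 747/4.

186.75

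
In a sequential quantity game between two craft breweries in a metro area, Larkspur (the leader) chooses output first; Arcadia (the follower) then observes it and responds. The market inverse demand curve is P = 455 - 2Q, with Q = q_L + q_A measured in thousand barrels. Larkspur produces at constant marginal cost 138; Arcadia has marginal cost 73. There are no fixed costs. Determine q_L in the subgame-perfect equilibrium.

63

The follower Arcadia best-responds to any q_L: π_A = (455 - 2Q)q_A - 73q_A.
∂π_A/∂q_A = 382 - 2q_L - 4q_A = 0 gives the reaction function q_A = (382 - 2q_L)/4.
Larkspur substitutes q_A(q_L) into its own profit: π_L = q_L(455 - 2q_L - (382 - 2q_L)/2) - 138q_L = (264 - q_L)q_L - 138q_L.
Maximising: ∂π_L/∂q_L = 126 - 2q_L = 0, giving q_L = 63.
Then q_A = (382 - 2·63)/4 = 64.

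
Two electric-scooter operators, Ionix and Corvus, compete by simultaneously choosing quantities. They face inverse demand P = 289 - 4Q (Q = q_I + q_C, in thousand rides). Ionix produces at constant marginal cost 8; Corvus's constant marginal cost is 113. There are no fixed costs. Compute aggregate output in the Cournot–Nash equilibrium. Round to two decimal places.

Ionix's profit: π_I = (289 - 4Q)q_I - (8q_I). Setting ∂π_I/∂q_I = 0: 281 - 8q_I - 4(q_C) = 0.
Corvus's first-order condition: 176 - 8q_C - 4(q_I) = 0.
Rearranging gives the reaction functions q_I = (281 - 4q_C)/8 and q_C = (176 - 4q_I)/8.
Solving the pair: q_I = 193/6, q_C = 71/12.
Total output Q = 193/6 + 71/12 = 457/12.

38.08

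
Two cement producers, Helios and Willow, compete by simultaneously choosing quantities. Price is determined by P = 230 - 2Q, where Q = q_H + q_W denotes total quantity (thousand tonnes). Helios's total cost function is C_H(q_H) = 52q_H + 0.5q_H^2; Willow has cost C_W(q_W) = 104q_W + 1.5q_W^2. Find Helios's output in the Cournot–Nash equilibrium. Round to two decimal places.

Helios's profit: π_H = (230 - 2Q)q_H - (52q_H + (1/2)q_H²). Setting ∂π_H/∂q_H = 0: 178 - 5q_H - 2(q_W) = 0.
Willow's profit: π_W = (230 - 2Q)q_W - (104q_W + (3/2)q_W²). Setting ∂π_W/∂q_W = 0: 126 - 7q_W - 2(q_H) = 0.
So q_H = (178 - 2q_W)/5 and q_W = (126 - 2q_H)/7.
Substituting one into the other gives q_H = 994/31 and q_W = 274/31.

32.06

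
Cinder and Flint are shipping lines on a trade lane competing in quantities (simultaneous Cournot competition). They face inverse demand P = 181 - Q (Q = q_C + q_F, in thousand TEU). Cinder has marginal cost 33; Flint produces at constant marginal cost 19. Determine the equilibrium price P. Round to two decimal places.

77.67

Cinder's profit: π_C = (181 - Q)q_C - (33q_C). Setting ∂π_C/∂q_C = 0: 148 - 2q_C - (q_F) = 0.
Flint's first-order condition: 162 - 2q_F - (q_C) = 0.
Rearranging gives the reaction functions q_C = (148 - q_F)/2 and q_F = (162 - q_C)/2.
Solving the pair: q_C = 134/3, q_F = 176/3.
Total output Q = 310/3, so price P = 181 - 310/3 = 233/3.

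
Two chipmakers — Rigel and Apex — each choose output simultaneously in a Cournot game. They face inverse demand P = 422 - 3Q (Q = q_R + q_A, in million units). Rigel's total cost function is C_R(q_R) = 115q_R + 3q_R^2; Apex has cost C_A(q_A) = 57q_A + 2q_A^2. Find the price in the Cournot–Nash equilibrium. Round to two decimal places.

275.14

Rigel's profit: π_R = (422 - 3Q)q_R - (115q_R + 3q_R²). Setting ∂π_R/∂q_R = 0: 307 - 12q_R - 3(q_A) = 0.
Apex's first-order condition: 365 - 10q_A - 3(q_R) = 0.
So q_R = (307 - 3q_A)/12 and q_A = (365 - 3q_R)/10.
Solving the pair: q_R = 1975/111, q_A = 1153/37.
Total output Q = 48.9550, so price P = 422 - 3·48.9550 = 275.1351.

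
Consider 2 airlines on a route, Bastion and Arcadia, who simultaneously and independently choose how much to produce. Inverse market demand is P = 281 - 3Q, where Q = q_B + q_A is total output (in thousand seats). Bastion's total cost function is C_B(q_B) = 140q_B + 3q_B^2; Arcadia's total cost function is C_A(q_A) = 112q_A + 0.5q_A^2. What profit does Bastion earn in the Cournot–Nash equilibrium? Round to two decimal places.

245.76

Bastion's profit: π_B = (281 - 3Q)q_B - (140q_B + 3q_B²). Setting ∂π_B/∂q_B = 0: 141 - 12q_B - 3(q_A) = 0.
Arcadia's first-order condition: 169 - 7q_A - 3(q_B) = 0.
Best responses: q_B = (141 - 3q_A)/12, q_A = (169 - 3q_B)/7.
Substituting one into the other gives q_B = 32/5 and q_A = 107/5.
Price P = 281 - 3·(139/5) = 988/5.
Bastion's profit: (988/5)·(32/5) - 140·(32/5) - 3(32/5)² = 245.7600.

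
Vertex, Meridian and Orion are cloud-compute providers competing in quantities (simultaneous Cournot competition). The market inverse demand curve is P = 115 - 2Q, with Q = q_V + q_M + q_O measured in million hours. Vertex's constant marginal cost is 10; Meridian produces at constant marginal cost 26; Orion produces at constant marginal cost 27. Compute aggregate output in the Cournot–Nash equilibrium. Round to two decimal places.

35.25

Vertex's profit: π_V = (115 - 2Q)q_V - (10q_V). Setting ∂π_V/∂q_V = 0: 105 - 4q_V - 2(q_M + q_O) = 0.
Meridian's first-order condition: 89 - 4q_M - 2(q_V + q_O) = 0.
Orion's first-order condition: 88 - 4q_O - 2(q_V + q_M) = 0.
Adding the 3 first-order conditions: 282 − 8Q = 0, so Q = 141/4.
Back-substituting: q_V = (105 − 141/2)/2 = 69/4, q_M = (89 − 141/2)/2 = 37/4, q_O = (88 − 141/2)/2 = 35/4.
Total output Q = 69/4 + 37/4 + 35/4 = 141/4.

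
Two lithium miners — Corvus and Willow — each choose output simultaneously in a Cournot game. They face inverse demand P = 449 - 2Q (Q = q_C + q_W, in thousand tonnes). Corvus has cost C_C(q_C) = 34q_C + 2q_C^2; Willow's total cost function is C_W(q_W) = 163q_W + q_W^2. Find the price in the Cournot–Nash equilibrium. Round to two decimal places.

Corvus's profit: π_C = (449 - 2Q)q_C - (34q_C + 2q_C²). Setting ∂π_C/∂q_C = 0: 415 - 8q_C - 2(q_W) = 0.
Willow's profit: π_W = (449 - 2Q)q_W - (163q_W + q_W²). Setting ∂π_W/∂q_W = 0: 286 - 6q_W - 2(q_C) = 0.
Best responses: q_C = (415 - 2q_W)/8, q_W = (286 - 2q_C)/6.
Substituting one into the other gives q_C = 959/22 and q_W = 729/22.
Total output Q = 844/11, so price P = 449 - 2·(844/11) = 295.5455.

295.55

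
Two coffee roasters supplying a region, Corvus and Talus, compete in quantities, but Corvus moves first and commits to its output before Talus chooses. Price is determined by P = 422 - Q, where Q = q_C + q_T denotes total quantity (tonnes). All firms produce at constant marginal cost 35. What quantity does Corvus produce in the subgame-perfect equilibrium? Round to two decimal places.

The follower Talus best-responds to any q_C: π_T = (422 - Q)q_T - 35q_T.
Setting the follower's marginal profit to zero, 387 - q_C - 2q_T = 0, i.e. q_T = (387 - q_C)/2.
Corvus substitutes q_T(q_C) into its own profit: π_C = q_C(422 - q_C - (387 - q_C)/2) - 35q_C = (457/2 - (1/2)q_C)q_C - 35q_C.
The leader's first-order condition 387/2 - q_C = 0 yields q_C = 387/2.
Then q_T = (387 - 387/2)/2 = 387/4.

193.50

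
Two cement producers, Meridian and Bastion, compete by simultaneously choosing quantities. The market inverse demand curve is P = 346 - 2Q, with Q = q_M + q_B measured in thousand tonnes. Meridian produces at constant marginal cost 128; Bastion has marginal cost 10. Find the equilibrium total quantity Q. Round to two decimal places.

Meridian's profit: π_M = (346 - 2Q)q_M - (128q_M). Setting ∂π_M/∂q_M = 0: 218 - 4q_M - 2(q_B) = 0.
Bastion's first-order condition: 336 - 4q_B - 2(q_M) = 0.
Best responses: q_M = (218 - 2q_B)/4, q_B = (336 - 2q_M)/4.
Solving the pair: q_M = 50/3, q_B = 227/3.
Total output Q = 50/3 + 227/3 = 277/3.

92.33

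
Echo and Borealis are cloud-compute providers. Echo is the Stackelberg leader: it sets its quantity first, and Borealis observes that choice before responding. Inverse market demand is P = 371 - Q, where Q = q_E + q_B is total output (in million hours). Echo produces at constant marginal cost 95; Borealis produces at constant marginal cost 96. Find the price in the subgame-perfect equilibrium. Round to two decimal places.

164.25

Solve by backward induction. Given q_E, the follower Borealis maximises π_B = (371 - q_E - q_B)q_B - 96q_B.
∂π_B/∂q_B = 275 - q_E - 2q_B = 0 gives the reaction function q_B = (275 - q_E)/2.
The leader anticipates this reaction. Substituting into P = 371 - Q gives P = 467/2 - (1/2)q_E, so π_E = (467/2 - (1/2)q_E)q_E - 95q_E.
The leader's first-order condition 277/2 - q_E = 0 yields q_E = 277/2.
Then q_B = (275 - 277/2)/2 = 273/4.
Total output Q = 827/4, so price P = 371 - 827/4 = 657/4.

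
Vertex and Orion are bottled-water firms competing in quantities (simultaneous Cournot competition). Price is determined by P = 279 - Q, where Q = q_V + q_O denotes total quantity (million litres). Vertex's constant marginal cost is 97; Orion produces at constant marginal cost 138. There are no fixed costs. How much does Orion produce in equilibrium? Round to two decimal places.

Vertex's profit: π_V = (279 - Q)q_V - (97q_V). Setting ∂π_V/∂q_V = 0: 182 - 2q_V - (q_O) = 0.
Orion's first-order condition: 141 - 2q_O - (q_V) = 0.
Best responses: q_V = (182 - q_O)/2, q_O = (141 - q_V)/2.
Solving the pair: q_V = 223/3, q_O = 100/3.

33.33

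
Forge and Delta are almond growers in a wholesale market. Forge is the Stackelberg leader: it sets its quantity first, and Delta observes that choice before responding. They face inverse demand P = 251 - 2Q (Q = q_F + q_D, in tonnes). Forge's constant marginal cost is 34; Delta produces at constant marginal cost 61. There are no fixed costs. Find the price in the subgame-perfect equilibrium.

95

Solve by backward induction. Given q_F, the follower Delta maximises π_D = (251 - 2q_F - 2q_D)q_D - 61q_D.
Follower FOC: 190 - 2q_F - 4q_D = 0, so q_D(q_F) = (190 - 2q_F)/4.
Forge substitutes q_D(q_F) into its own profit: π_F = q_F(251 - 2q_F - (190 - 2q_F)/2) - 34q_F = (156 - q_F)q_F - 34q_F.
Maximising: ∂π_F/∂q_F = 122 - 2q_F = 0, giving q_F = 61.
Then q_D = (190 - 2·61)/4 = 17.
Total output Q = 78, so price P = 251 - 2·78 = 95.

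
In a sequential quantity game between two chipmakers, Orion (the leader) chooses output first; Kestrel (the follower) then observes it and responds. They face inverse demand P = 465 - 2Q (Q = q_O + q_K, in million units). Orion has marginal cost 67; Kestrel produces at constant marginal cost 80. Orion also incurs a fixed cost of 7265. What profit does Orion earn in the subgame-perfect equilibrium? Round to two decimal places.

Solve by backward induction. Given q_O, the follower Kestrel maximises π_K = (465 - 2q_O - 2q_K)q_K - 80q_K.
Setting the follower's marginal profit to zero, 385 - 2q_O - 4q_K = 0, i.e. q_K = (385 - 2q_O)/4.
Orion substitutes q_K(q_O) into its own profit: π_O = q_O(465 - 2q_O - (385 - 2q_O)/2) - 67q_O = (545/2 - q_O)q_O - 67q_O.
The leader's first-order condition 411/2 - 2q_O = 0 yields q_O = 411/4.
Then q_K = (385 - 2·(411/4))/4 = 359/8.
Price P = 465 - 2·(1181/8) = 679/4.
Orion's profit: (679/4 - 67)·(411/4) - 7265 = 3292.5625.

3292.56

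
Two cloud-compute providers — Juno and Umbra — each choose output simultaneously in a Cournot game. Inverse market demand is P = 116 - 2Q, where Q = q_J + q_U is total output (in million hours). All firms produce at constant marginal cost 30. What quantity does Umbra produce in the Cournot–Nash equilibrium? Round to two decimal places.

14.33

Each firm earns π_i = (116 - 2Q)q_i - 30q_i.
Setting ∂π_i/∂q_i = 0 with rivals' quantities fixed: 86 - 4q_i - 2q_j = 0.
With identical firms every q_j equals q_i, so q_j = q_i and 86 = 6q_i, giving q_i = 43/3.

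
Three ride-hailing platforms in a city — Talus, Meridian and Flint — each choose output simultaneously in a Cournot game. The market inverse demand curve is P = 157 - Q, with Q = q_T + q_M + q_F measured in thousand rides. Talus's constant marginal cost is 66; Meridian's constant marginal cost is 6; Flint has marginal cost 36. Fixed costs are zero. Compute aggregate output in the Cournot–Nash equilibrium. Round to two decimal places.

90.75

Talus's profit: π_T = (157 - Q)q_T - (66q_T). Setting ∂π_T/∂q_T = 0: 91 - 2q_T - (q_M + q_F) = 0.
Meridian's first-order condition: 151 - 2q_M - (q_T + q_F) = 0.
Flint's profit: π_F = (157 - Q)q_F - (36q_F). Setting ∂π_F/∂q_F = 0: 121 - 2q_F - (q_T + q_M) = 0.
Adding the 3 first-order conditions: 363 − 4Q = 0, so Q = 363/4.
Back-substituting: q_T = (91 − 363/4) = 1/4, q_M = (151 − 363/4) = 241/4, q_F = (121 − 363/4) = 121/4.
Total output Q = 1/4 + 241/4 + 121/4 = 363/4.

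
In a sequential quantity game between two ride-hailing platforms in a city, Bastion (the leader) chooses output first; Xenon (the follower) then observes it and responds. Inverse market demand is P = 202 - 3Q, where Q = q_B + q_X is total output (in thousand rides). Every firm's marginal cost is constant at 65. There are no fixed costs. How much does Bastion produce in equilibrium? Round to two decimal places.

Solve by backward induction. Given q_B, the follower Xenon maximises π_X = (202 - 3q_B - 3q_X)q_X - 65q_X.
∂π_X/∂q_X = 137 - 3q_B - 6q_X = 0 gives the reaction function q_X = (137 - 3q_B)/6.
Bastion substitutes q_X(q_B) into its own profit: π_B = q_B(202 - 3q_B - (137 - 3q_B)/2) - 65q_B = (267/2 - (3/2)q_B)q_B - 65q_B.
The leader's first-order condition 137/2 - 3q_B = 0 yields q_B = 137/6.
Then q_X = (137 - 3·(137/6))/6 = 137/12.

22.83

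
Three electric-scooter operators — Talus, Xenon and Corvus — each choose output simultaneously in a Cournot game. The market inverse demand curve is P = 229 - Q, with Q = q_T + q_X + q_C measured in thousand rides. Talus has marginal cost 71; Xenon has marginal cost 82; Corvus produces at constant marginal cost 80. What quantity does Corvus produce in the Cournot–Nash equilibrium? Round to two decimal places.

35.50

Talus's profit: π_T = (229 - Q)q_T - (71q_T). Setting ∂π_T/∂q_T = 0: 158 - 2q_T - (q_X + q_C) = 0.
Xenon's profit: π_X = (229 - Q)q_X - (82q_X). Setting ∂π_X/∂q_X = 0: 147 - 2q_X - (q_T + q_C) = 0.
Corvus's first-order condition: 149 - 2q_C - (q_T + q_X) = 0.
Adding the 3 first-order conditions: 454 − 4Q = 0, so Q = 227/2.
Back-substituting: q_T = (158 − 227/2) = 89/2, q_X = (147 − 227/2) = 67/2, q_C = (149 − 227/2) = 71/2.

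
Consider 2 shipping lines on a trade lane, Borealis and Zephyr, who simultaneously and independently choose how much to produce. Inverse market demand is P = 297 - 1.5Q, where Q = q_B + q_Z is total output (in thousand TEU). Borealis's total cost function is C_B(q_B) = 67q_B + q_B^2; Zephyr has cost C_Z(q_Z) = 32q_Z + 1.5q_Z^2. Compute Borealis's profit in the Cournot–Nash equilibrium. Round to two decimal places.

Borealis's profit: π_B = (297 - 1.5Q)q_B - (67q_B + q_B²). Setting ∂π_B/∂q_B = 0: 230 - 5q_B - (3/2)(q_Z) = 0.
Zephyr's profit: π_Z = (297 - 1.5Q)q_Z - (32q_Z + (3/2)q_Z²). Setting ∂π_Z/∂q_Z = 0: 265 - 6q_Z - (3/2)(q_B) = 0.
Rearranging gives the reaction functions q_B = (230 - (3/2)q_Z)/5 and q_Z = (265 - (3/2)q_B)/6.
Substituting one into the other gives q_B = 1310/37 and q_Z = 35.3153.
Price P = 297 - (3/2)·70.7207 = 190.9189.
Borealis's profit: 190.9189·(1310/37) - 67·(1310/37) - (1310/37)² = 3133.8568.

3133.86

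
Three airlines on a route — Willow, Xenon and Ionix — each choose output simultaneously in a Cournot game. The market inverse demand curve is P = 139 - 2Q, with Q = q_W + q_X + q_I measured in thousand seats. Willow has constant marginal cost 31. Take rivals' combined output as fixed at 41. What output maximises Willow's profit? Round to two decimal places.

6.50

With rivals' combined output fixed at 41, Willow's profit is π_W = (139 - 2·41 - 2q_W)q_W - (31q_W) = (57 - 2q_W)q_W - (31q_W).
∂π_W/∂q_W = 26 - 4q_W = 0, so q_W = 13/2.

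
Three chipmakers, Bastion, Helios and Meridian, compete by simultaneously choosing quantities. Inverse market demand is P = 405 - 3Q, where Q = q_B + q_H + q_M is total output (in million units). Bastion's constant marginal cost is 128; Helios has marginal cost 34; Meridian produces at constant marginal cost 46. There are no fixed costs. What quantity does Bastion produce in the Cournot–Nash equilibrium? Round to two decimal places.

Bastion's profit: π_B = (405 - 3Q)q_B - (128q_B). Setting ∂π_B/∂q_B = 0: 277 - 6q_B - 3(q_H + q_M) = 0.
Helios's profit: π_H = (405 - 3Q)q_H - (34q_H). Setting ∂π_H/∂q_H = 0: 371 - 6q_H - 3(q_B + q_M) = 0.
Meridian's profit: π_M = (405 - 3Q)q_M - (46q_M). Setting ∂π_M/∂q_M = 0: 359 - 6q_M - 3(q_B + q_H) = 0.
Adding the 3 conditions: 1007 − 6Q − 6Q = 0, i.e. Q = 1007/12.
Back-substituting: q_B = (277 − 1007/4)/3 = 101/12, q_H = (371 − 1007/4)/3 = 159/4, q_M = (359 − 1007/4)/3 = 143/4.

8.42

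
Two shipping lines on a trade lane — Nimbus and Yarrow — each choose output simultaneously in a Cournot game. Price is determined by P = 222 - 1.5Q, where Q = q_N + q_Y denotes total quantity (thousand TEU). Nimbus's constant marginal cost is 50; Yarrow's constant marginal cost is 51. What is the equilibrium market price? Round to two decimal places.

Nimbus's profit: π_N = (222 - 1.5Q)q_N - (50q_N). Setting ∂π_N/∂q_N = 0: 172 - 3q_N - (3/2)(q_Y) = 0.
Yarrow's profit: π_Y = (222 - 1.5Q)q_Y - (51q_Y). Setting ∂π_Y/∂q_Y = 0: 171 - 3q_Y - (3/2)(q_N) = 0.
So q_N = (172 - (3/2)q_Y)/3 and q_Y = (171 - (3/2)q_N)/3.
Solving the pair: q_N = 346/9, q_Y = 340/9.
Total output Q = 686/9, so price P = 222 - (3/2)·(686/9) = 323/3.

107.67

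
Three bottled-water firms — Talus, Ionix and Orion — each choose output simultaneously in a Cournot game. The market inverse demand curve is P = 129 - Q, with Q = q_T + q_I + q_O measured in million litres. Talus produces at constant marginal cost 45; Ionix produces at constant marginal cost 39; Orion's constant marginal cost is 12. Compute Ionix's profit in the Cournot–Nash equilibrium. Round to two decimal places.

297.56

Talus's profit: π_T = (129 - Q)q_T - (45q_T). Setting ∂π_T/∂q_T = 0: 84 - 2q_T - (q_I + q_O) = 0.
Ionix's profit: π_I = (129 - Q)q_I - (39q_I). Setting ∂π_I/∂q_I = 0: 90 - 2q_I - (q_T + q_O) = 0.
Orion's first-order condition: 117 - 2q_O - (q_T + q_I) = 0.
Summing all 3 equations gives 291 − 4Q = 0, hence Q = 291/4.
Back-substituting: q_T = (84 − 291/4) = 45/4, q_I = (90 − 291/4) = 69/4, q_O = (117 − 291/4) = 177/4.
Price P = 129 - 291/4 = 225/4.
Ionix's profit: (225/4 - 39)·(69/4) = 297.5625.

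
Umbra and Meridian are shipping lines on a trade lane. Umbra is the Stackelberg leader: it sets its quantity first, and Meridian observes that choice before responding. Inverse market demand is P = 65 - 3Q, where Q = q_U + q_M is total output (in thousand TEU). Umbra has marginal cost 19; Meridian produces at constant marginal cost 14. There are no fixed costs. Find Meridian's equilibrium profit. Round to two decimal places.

Solve by backward induction. Given q_U, the follower Meridian maximises π_M = (65 - 3q_U - 3q_M)q_M - 14q_M.
Follower FOC: 51 - 3q_U - 6q_M = 0, so q_M(q_U) = (51 - 3q_U)/6.
Umbra substitutes q_M(q_U) into its own profit: π_U = q_U(65 - 3q_U - (51 - 3q_U)/2) - 19q_U = (79/2 - (3/2)q_U)q_U - 19q_U.
Maximising: ∂π_U/∂q_U = 41/2 - 3q_U = 0, giving q_U = 41/6.
Then q_M = (51 - 3·(41/6))/6 = 61/12.
Price P = 65 - 3·(143/12) = 117/4.
Meridian's profit: (117/4 - 14)·(61/12) = 77.5208.

77.52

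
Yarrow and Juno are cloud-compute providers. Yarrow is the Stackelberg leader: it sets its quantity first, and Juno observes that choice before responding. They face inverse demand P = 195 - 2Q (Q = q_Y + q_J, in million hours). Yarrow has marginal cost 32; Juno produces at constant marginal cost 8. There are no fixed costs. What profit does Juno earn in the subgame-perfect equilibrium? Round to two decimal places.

1725.78

Solve by backward induction. Given q_Y, the follower Juno maximises π_J = (195 - 2q_Y - 2q_J)q_J - 8q_J.
∂π_J/∂q_J = 187 - 2q_Y - 4q_J = 0 gives the reaction function q_J = (187 - 2q_Y)/4.
Yarrow substitutes q_J(q_Y) into its own profit: π_Y = q_Y(195 - 2q_Y - (187 - 2q_Y)/2) - 32q_Y = (203/2 - q_Y)q_Y - 32q_Y.
Leader FOC: 139/2 - 2q_Y = 0, so q_Y = 139/4.
Then q_J = (187 - 2·(139/4))/4 = 235/8.
Price P = 195 - 2·(513/8) = 267/4.
Juno's profit: (267/4 - 8)·(235/8) = 1725.7813.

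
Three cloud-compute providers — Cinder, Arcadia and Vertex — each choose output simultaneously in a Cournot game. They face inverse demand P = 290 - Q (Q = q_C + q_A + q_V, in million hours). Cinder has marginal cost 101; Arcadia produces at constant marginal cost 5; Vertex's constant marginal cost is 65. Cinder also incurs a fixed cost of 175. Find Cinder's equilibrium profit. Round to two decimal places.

Cinder's profit: π_C = (290 - Q)q_C - (101q_C). Setting ∂π_C/∂q_C = 0: 189 - 2q_C - (q_A + q_V) = 0.
Arcadia's first-order condition: 285 - 2q_A - (q_C + q_V) = 0.
Vertex's first-order condition: 225 - 2q_V - (q_C + q_A) = 0.
Adding the 3 conditions: 699 − 2Q − 2Q = 0, i.e. Q = 699/4.
Back-substituting: q_C = (189 − 699/4) = 57/4, q_A = (285 − 699/4) = 441/4, q_V = (225 − 699/4) = 201/4.
Price P = 290 - 699/4 = 461/4.
Cinder's profit: (461/4 - 101)·(57/4) - 175 = 449/16.

28.06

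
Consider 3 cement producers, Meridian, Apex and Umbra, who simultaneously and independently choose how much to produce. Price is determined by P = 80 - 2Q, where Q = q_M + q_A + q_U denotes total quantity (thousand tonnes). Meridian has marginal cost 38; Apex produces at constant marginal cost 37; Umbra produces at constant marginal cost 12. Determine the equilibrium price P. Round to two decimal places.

Meridian's profit: π_M = (80 - 2Q)q_M - (38q_M). Setting ∂π_M/∂q_M = 0: 42 - 4q_M - 2(q_A + q_U) = 0.
Apex's first-order condition: 43 - 4q_A - 2(q_M + q_U) = 0.
Umbra's profit: π_U = (80 - 2Q)q_U - (12q_U). Setting ∂π_U/∂q_U = 0: 68 - 4q_U - 2(q_M + q_A) = 0.
Summing all 3 equations gives 153 − 8Q = 0, hence Q = 153/8.
Back-substituting: q_M = (42 − 153/4)/2 = 15/8, q_A = (43 − 153/4)/2 = 19/8, q_U = (68 − 153/4)/2 = 119/8.
Total output Q = 153/8, so price P = 80 - 2·(153/8) = 167/4.

41.75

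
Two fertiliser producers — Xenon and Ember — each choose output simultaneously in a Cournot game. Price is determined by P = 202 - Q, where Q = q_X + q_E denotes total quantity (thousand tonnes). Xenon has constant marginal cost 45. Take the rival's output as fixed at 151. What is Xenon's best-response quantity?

With the rival's output fixed at 151, Xenon's profit is π_X = (202 - 151 - q_X)q_X - (45q_X) = (51 - q_X)q_X - (45q_X).
∂π_X/∂q_X = 6 - 2q_X = 0, so q_X = 3.

3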